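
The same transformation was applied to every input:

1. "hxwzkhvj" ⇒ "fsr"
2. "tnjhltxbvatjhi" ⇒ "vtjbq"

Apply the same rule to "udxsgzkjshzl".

lorh

In each case the input is transformed by: keep one character in every 3, starting at position 2 (positions 2nd, 5th, 8th, ...), then shift every letter 8 places forward in the alphabet (wrapping around).
So "udxsgzkjshzl" becomes "lorh".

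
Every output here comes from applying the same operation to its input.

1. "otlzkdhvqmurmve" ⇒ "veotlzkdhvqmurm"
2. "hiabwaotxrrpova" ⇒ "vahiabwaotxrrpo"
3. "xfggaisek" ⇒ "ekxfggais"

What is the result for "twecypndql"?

What's happening: move the last 2 characters to the front (rotate right by 2).
"twecypndql" → "qltwecypnd".

qltwecypnd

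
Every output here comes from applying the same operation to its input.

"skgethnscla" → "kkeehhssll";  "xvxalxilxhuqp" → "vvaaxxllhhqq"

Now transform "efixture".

The rule is to keep every other character starting from the second (positions 2nd, 4th, 6th, ...), then double every character.
"efixture" → "ffxxuuee".

ffxxuuee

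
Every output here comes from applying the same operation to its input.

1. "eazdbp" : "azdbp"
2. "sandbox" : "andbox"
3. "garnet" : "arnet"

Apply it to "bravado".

In each case the input is transformed by: delete the first character.
For "bravado" the result is "ravado".

ravado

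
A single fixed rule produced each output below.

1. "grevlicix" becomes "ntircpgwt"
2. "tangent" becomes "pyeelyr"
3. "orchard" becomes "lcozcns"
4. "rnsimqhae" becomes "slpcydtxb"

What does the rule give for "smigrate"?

What's happening: shift every letter 11 places forward in the alphabet (wrapping around), then move the last 3 characters to the front (rotate right by 3).
Doing the same to "smigrate": "lepdxtrc".

lepdxtrc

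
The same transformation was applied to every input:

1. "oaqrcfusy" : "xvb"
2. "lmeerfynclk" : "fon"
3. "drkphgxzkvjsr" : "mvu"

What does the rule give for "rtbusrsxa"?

vad

The transformation: shift every letter 3 places forward in the alphabet (wrapping around), then keep only the last 3 characters.
"rtbusrsxa" → "uwexvuvad" → "vad".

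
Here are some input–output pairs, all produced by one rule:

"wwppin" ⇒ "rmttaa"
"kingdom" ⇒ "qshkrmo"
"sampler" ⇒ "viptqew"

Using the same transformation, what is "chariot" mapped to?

In each case the input is transformed by: shift every letter 4 places forward in the alphabet (wrapping around), then reverse the string.
"chariot" → "glevmsx" → "xsmvelg".
(Check on "sampler": → "weqtpiv" → "viptqew" ✓)

xsmvelg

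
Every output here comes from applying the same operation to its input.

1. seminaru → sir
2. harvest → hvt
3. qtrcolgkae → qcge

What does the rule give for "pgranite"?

In each case the input is transformed by: keep one character in every 3, starting at position 1 (positions 1st, 4th, 7th, ...).
Doing the same to "pgranite": "pat".

pat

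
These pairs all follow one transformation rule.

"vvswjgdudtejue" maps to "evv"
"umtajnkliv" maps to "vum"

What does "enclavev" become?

Each output is the input with this applied: move the last character to the front, then keep only the first 3 characters.
For "enclavev" the result is "ven".

ven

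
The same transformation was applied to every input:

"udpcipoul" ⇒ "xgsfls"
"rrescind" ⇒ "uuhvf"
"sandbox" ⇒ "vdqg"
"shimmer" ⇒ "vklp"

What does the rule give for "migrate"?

plju

In each case the input is transformed by: delete the last 3 characters, then shift every letter 3 places forward in the alphabet (wrapping around).
Working it through for "migrate": intermediate "migr", final "plju".
(Check on "udpcipoul": → "udpcip" → "xgsfls" ✓)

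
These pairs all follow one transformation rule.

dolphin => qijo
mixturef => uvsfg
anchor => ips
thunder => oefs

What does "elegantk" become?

hboul

The pattern: shift every letter 1 place forward in the alphabet (wrapping around), then delete the first 3 characters.
On "elegantk": the first step gives "fmfhboul", and the second then gives "hboul".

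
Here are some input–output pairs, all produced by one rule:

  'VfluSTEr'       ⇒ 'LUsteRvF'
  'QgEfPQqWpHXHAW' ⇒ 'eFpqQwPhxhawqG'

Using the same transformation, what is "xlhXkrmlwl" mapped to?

HxKRMLWLXL

The pattern: flip the case of every letter, then move the first 2 characters to the end (rotate left by 2).
Applying both steps to "xlhXkrmlwl": "XLHxKRMLWL", then "HxKRMLWLXL".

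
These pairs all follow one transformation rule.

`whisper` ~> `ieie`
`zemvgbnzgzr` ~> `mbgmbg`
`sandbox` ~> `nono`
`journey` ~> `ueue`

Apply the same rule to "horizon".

roro

Each output is the input with this applied: keep one character in every 3, starting at position 3 (positions 3rd, 6th, 9th, ...), then write the whole string twice.
Starting from "horizon": after the first operation, "ro"; after the second, "roro".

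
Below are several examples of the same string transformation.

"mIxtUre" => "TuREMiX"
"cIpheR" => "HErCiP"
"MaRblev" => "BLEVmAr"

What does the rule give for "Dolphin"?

Rule — move the first 3 characters to the end (rotate left by 3), then flip the case of every letter.
Working it through for "Dolphin": intermediate "phinDol", final "PHINdOL".

PHINdOL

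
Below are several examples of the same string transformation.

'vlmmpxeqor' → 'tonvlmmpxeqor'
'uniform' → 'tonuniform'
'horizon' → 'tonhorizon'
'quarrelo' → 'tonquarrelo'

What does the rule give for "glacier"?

tonglacier

Rule — prepend "ton".
"glacier" → "tonglacier".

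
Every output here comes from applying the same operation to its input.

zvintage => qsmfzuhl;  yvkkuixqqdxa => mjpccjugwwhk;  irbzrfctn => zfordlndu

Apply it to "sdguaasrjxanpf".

rbzmjvdemmgspe

The rule is to shift every letter 12 places forward in the alphabet (wrapping around), then reverse the string.
For "sdguaasrjxanpf", step one produces "epsgmmedvjmzbr"; step two turns that into "rbzmjvdemmgspe".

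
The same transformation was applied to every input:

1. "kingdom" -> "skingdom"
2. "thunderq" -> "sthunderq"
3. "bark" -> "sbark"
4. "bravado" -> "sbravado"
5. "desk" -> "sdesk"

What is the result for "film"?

Looking at the pairs, the operation is to prepend "s".
So "film" becomes "sfilm".

sfilm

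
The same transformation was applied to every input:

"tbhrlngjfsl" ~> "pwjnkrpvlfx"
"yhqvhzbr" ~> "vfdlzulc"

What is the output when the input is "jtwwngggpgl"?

pktkkkraaxn

The rule is to reverse the string, then shift every letter 4 places forward in the alphabet (wrapping around).
Doing the same to "jtwwngggpgl": "pktkkkraaxn".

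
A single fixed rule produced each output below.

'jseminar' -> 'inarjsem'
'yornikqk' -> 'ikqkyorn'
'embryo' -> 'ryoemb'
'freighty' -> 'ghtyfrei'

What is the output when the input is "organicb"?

nicborga

What's happening: swap the front and back halves of the string.
Doing the same to "organicb": "nicborga".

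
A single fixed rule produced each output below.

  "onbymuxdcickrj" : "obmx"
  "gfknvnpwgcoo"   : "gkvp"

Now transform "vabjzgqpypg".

The pattern: keep every other character starting from the first (positions 1st, 3rd, 5th, ...), then keep only the first 4 characters.
For "vabjzgqpypg" the result is "vbzq".

vbzq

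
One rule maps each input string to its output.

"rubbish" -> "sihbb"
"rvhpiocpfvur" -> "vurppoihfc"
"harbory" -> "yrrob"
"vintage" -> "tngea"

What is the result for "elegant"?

The rule is to delete the first 2 characters, then sort the characters into reverse alphabetical order.
Starting from "elegant": after the first operation, "egant"; after the second, "tngea".

tngea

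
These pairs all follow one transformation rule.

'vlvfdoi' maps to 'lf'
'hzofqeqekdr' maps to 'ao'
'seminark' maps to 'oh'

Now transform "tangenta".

Looking at the pairs, the operation is to shift every letter 3 places backward in the alphabet (wrapping around), then keep only the last 2 characters.
For "tangenta", step one produces "qxkdbkqx"; step two turns that into "qx".

qx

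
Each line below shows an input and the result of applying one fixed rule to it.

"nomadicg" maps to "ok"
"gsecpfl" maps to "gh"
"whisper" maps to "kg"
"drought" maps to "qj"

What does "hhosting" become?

In each case the input is transformed by: keep one character in every 3, starting at position 3 (positions 3rd, 6th, 9th, ...), then shift every letter 2 places forward in the alphabet (wrapping around).
"hhosting" → "oi" → "qk".

qk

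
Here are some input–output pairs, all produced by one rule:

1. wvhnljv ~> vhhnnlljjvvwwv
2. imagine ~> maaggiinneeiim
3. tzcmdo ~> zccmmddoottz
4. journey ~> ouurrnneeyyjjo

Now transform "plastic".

laassttiiccppl

The transformation: double every character, then move the first 3 characters to the end (rotate left by 3).
Working it through for "plastic": intermediate "ppllaassttiicc", final "laassttiiccppl".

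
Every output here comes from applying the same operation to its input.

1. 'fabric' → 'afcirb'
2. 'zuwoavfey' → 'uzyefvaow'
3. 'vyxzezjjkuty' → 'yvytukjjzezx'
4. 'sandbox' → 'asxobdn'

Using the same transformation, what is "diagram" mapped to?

idmarga

Looking at the pairs, the operation is to move the first 2 characters to the end (rotate left by 2), then reverse the string.
"diagram" → "agramdi" → "idmarga".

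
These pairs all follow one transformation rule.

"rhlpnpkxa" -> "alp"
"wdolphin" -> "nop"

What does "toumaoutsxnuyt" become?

The pattern: take characters alternately from the front and the back (1st, last, 2nd, 2nd-last, ...), then keep one character in every 3, starting at position 2 (positions 2nd, 5th, 8th, ...).
Applying that to "toumaoutsxnuyt" gives "tunot".

tunot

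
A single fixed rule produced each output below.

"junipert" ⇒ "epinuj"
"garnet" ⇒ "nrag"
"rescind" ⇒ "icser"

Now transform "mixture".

The pattern: delete the last 2 characters, then reverse the string.
On "mixture": the first step gives "mixtu", and the second then gives "utxim".

utxim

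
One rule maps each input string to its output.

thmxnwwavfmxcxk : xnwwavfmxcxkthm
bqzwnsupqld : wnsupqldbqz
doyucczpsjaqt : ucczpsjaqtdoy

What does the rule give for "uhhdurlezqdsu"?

The pattern: move the first 3 characters to the end (rotate left by 3).
For "uhhdurlezqdsu" the result is "durlezqdsuuhh".

durlezqdsuuhh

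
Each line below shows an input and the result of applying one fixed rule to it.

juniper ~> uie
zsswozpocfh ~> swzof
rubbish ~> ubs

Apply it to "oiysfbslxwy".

isblw

The rule is to keep every other character starting from the second (positions 2nd, 4th, 6th, ...).
Doing the same to "oiysfbslxwy": "isblw".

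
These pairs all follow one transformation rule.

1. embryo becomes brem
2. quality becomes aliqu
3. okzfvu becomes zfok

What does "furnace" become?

rnafu

The rule is to delete the last 2 characters, then move the first 2 characters to the end (rotate left by 2).
"furnace" → "furna" → "rnafu".
(Check on "embryo": → "embr" → "brem" ✓)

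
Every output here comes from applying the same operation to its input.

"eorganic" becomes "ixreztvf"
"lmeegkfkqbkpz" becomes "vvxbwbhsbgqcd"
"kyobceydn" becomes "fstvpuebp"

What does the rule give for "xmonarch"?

Rule — move the first 2 characters to the end (rotate left by 2), then shift every letter 9 places backward in the alphabet (wrapping around).
Working it through for "xmonarch": intermediate "onarchxm", final "ferityod".
(Check on "lmeegkfkqbkpz": → "eegkfkqbkpzlm" → "vvxbwbhsbgqcd" ✓)

ferityod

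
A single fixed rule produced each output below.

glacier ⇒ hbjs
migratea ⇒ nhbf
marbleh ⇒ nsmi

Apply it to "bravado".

The rule is to shift every letter 1 place forward in the alphabet (wrapping around), then keep every other character starting from the first (positions 1st, 3rd, 5th, ...).
Applying both steps to "bravado": "csbwbep", then "cbbp".

cbbp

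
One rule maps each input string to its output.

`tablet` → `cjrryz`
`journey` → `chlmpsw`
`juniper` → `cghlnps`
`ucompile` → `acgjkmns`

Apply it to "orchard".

In each case the input is transformed by: shift every letter 2 places backward in the alphabet (wrapping around), then sort the characters into alphabetical order.
On "orchard" that produces "abfmppy".

abfmppy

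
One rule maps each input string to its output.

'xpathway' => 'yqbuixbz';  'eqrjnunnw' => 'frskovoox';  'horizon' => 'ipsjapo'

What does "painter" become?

What's happening: shift every letter 1 place forward in the alphabet (wrapping around).
Applying that to "painter" gives "qbjoufs".

qbjoufs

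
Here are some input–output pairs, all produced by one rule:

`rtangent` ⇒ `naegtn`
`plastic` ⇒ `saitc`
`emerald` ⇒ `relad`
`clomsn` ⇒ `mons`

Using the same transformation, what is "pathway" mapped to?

The transformation: delete the first 2 characters, then swap each adjacent pair of characters (1↔2, 3↔4, ...).
For "pathway" the result is "htawy".

htawy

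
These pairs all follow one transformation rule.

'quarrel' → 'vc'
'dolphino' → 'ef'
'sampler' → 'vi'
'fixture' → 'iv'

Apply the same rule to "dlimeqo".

What's happening: shift every letter 9 places backward in the alphabet (wrapping around), then keep only the last 2 characters.
Applying both steps to "dlimeqo": "uczdvhf", then "hf".

hf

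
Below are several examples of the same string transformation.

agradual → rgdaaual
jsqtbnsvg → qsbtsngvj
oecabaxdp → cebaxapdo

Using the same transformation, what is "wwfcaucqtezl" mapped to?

The pattern: move the first character to the end, then swap each adjacent pair of characters (1↔2, 3↔4, ...).
Starting from "wwfcaucqtezl": after the first operation, "wfcaucqtezlw"; after the second, "fwaccutqzewl".

fwaccutqzewl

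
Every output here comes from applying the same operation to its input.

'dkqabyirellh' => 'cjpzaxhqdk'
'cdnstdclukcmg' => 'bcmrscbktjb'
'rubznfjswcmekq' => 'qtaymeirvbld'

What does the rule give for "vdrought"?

ucqntf

The rule is to delete the last 2 characters, then shift every letter 1 place backward in the alphabet (wrapping around).
"vdrought" → "vdroug" → "ucqntf".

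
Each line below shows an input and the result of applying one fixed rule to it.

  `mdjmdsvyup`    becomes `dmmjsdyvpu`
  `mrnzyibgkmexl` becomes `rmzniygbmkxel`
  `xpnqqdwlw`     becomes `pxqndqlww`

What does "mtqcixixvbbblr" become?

Looking at the pairs, the operation is to swap each adjacent pair of characters (1↔2, 3↔4, ...).
Applying that to "mtqcixixvbbblr" gives "tmcqxixibvbbrl".

tmcqxixibvbbrl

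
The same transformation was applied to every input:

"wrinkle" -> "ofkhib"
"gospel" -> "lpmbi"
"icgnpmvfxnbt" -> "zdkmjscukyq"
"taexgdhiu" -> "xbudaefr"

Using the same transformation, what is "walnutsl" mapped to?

The pattern: delete the first character, then shift every letter 3 places backward in the alphabet (wrapping around).
Working it through for "walnutsl": intermediate "alnutsl", final "xikrqpi".

xikrqpi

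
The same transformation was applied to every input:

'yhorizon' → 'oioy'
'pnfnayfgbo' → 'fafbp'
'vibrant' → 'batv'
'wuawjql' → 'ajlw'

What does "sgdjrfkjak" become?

What's happening: keep every other character starting from the first (positions 1st, 3rd, 5th, ...), then move the first character to the end.
Doing the same to "sgdjrfkjak": "drkas".

drkas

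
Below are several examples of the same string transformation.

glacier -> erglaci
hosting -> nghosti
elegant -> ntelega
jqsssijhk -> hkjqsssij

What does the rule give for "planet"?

etplan

What's happening: move the last 2 characters to the front (rotate right by 2).
Applying that to "planet" gives "etplan".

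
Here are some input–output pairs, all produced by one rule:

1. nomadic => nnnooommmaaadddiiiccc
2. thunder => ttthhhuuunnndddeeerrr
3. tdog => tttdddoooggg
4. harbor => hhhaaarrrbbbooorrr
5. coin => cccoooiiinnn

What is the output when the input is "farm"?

The transformation: repeat every character 3 times.
"farm" → "fffaaarrrmmm".

fffaaarrrmmm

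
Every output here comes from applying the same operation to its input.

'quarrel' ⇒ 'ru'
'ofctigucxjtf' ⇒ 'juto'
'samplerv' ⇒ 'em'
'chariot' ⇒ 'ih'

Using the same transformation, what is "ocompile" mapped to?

io

Each output is the input with this applied: reverse the string, then keep one character in every 3, starting at position 3 (positions 3rd, 6th, 9th, ...).
For "ocompile", step one produces "elipmoco"; step two turns that into "io".
(Check on "ofctigucxjtf": → "ftjxcugitcfo" → "juto" ✓)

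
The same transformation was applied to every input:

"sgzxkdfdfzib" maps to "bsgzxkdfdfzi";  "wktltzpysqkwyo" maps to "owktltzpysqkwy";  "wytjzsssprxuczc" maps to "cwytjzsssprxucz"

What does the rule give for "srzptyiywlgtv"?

vsrzptyiywlgt

In each case the input is transformed by: move the last character to the front.
"srzptyiywlgtv" → "vsrzptyiywlgt".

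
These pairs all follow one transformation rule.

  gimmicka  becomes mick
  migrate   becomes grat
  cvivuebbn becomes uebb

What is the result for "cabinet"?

In each case the input is transformed by: delete the last character, then keep only the last 4 characters.
"cabinet" → "cabine" → "bine".

bine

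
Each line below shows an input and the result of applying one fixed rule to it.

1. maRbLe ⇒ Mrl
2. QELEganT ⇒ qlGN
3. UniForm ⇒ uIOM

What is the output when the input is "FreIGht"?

fEgT

Each output is the input with this applied: keep every other character starting from the first (positions 1st, 3rd, 5th, ...), then flip the case of every letter.
Working it through for "FreIGht": intermediate "FeGt", final "fEgT".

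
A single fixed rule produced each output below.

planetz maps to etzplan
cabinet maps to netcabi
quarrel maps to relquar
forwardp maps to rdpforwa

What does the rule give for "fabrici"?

Looking at the pairs, the operation is to move the last 3 characters to the front (rotate right by 3).
For "fabrici" the result is "icifabr".

icifabr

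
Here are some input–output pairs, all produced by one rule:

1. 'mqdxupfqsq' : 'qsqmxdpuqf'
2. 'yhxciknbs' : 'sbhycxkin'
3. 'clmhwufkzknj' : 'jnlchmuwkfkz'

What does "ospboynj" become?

jnsobpyo

Rule — move the last 2 characters to the front (rotate right by 2), then swap each adjacent pair of characters (1↔2, 3↔4, ...).
For "ospboynj" the result is "jnsobpyo".
(Check on "yhxciknbs": → "bsyhxcikn" → "sbhycxkin" ✓)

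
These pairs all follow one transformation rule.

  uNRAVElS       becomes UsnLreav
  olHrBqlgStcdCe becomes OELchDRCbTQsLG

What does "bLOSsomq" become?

BQlMoOsS

In each case the input is transformed by: take characters alternately from the front and the back (1st, last, 2nd, 2nd-last, ...), then flip the case of every letter.
Applying both steps to "bLOSsomq": "bqLmOoSs", then "BQlMoOsS".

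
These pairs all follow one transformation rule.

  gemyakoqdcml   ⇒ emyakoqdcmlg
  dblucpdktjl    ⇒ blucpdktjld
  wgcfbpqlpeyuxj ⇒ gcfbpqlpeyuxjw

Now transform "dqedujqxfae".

Looking at the pairs, the operation is to move the first character to the end.
Applying that to "dqedujqxfae" gives "qedujqxfaed".

qedujqxfaed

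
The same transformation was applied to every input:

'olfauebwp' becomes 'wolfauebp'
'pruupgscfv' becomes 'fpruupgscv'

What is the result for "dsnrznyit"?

What's happening: move the last character to the front, then swap the first and last characters.
"dsnrznyit" → "tdsnrznyi" → "idsnrznyt".

idsnrznyt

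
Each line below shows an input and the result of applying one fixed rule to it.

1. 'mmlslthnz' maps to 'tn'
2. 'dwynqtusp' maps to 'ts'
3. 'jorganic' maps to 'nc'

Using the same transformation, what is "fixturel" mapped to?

rl

In each case the input is transformed by: keep every other character starting from the second (positions 2nd, 4th, 6th, ...), then keep only the last 2 characters.
Doing the same to "fixturel": "rl".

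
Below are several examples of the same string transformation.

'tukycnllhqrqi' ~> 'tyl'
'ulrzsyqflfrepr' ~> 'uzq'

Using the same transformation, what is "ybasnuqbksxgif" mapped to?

Rule — keep one character in every 3, starting at position 1 (positions 1st, 4th, 7th, ...), then keep only the first 3 characters.
Starting from "ybasnuqbksxgif": after the first operation, "ysqsi"; after the second, "ysq".
(Check on "ulrzsyqflfrepr": → "uzqfp" → "uzq" ✓)

ysq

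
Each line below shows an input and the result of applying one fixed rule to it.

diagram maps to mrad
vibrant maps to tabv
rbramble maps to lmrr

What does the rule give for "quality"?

Looking at the pairs, the operation is to keep every other character starting from the first (positions 1st, 3rd, 5th, ...), then reverse the string.
Applying both steps to "quality": "qaiy", then "yiaq".
(Check on "rbramble": → "rrml" → "lmrr" ✓)

yiaq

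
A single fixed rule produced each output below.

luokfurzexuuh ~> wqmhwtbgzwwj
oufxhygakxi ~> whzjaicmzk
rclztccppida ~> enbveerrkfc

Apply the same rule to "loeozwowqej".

The rule is to delete the first character, then shift every letter 2 places forward in the alphabet (wrapping around).
Starting from "loeozwowqej": after the first operation, "oeozwowqej"; after the second, "qgqbyqysgl".

qgqbyqysgl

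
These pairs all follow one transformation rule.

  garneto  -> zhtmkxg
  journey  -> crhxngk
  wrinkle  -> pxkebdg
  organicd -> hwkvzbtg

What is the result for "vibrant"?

Each output is the input with this applied: shift every letter 7 places backward in the alphabet (wrapping around), then take characters alternately from the front and the back (1st, last, 2nd, 2nd-last, ...).
For "vibrant" the result is "ombgutk".

ombgutk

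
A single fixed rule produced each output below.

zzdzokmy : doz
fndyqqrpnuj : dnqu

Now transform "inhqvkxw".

hnw

The rule is to sort the characters into alphabetical order, then keep one character in every 3, starting at position 1 (positions 1st, 4th, 7th, ...).
For "inhqvkxw", step one produces "hiknqvwx"; step two turns that into "hnw".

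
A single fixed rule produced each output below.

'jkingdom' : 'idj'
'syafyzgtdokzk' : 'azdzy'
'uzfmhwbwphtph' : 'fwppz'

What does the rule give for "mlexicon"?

ecm

What's happening: move the first 2 characters to the end (rotate left by 2), then keep one character in every 3, starting at position 1 (positions 1st, 4th, 7th, ...).
Applying that to "mlexicon" gives "ecm".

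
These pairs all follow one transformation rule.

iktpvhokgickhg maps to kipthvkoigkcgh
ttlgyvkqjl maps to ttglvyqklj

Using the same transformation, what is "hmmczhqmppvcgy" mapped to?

mhcmhzmqppcvyg

The transformation: swap each adjacent pair of characters (1↔2, 3↔4, ...).
For "hmmczhqmppvcgy" the result is "mhcmhzmqppcvyg".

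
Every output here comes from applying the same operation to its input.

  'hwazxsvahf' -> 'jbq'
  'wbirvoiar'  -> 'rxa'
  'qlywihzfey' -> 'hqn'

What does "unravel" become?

The rule is to keep one character in every 3, starting at position 3 (positions 3rd, 6th, 9th, ...), then shift every letter 9 places forward in the alphabet (wrapping around).
For "unravel", step one produces "re"; step two turns that into "an".
(Check on "qlywihzfey": → "yhe" → "hqn" ✓)

an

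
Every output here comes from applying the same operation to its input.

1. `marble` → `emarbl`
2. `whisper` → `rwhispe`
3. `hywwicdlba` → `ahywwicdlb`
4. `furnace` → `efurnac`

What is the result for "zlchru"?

Looking at the pairs, the operation is to move the last character to the front.
So "zlchru" becomes "uzlchr".

uzlchr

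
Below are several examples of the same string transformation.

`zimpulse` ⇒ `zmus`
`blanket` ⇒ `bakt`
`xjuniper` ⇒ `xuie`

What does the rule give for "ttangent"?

In each case the input is transformed by: keep every other character starting from the first (positions 1st, 3rd, 5th, ...).
Doing the same to "ttangent": "tagn".

tagn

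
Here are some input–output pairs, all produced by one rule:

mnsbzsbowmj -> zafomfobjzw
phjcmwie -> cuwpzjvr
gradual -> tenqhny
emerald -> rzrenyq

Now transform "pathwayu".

cngujnlh

The rule is to shift every letter 13 places forward in the alphabet (wrapping around) — i.e. ROT13.
Doing the same to "pathwayu": "cngujnlh".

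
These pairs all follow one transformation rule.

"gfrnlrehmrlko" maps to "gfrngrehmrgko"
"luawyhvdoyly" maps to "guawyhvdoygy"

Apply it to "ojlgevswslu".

What's happening: replace every "l" with "g".
Doing the same to "ojlgevswslu": "ojggevswsgu".

ojggevswsgu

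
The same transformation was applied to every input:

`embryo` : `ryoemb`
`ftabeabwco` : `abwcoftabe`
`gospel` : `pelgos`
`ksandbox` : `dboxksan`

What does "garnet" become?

In each case the input is transformed by: swap the front and back halves of the string.
"garnet" → "netgar".

netgar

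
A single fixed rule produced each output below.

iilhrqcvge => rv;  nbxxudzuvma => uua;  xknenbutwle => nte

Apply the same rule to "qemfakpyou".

The pattern: delete the first 3 characters, then keep one character in every 3, starting at position 2 (positions 2nd, 5th, 8th, ...).
Applying both steps to "qemfakpyou": "fakpyou", then "ay".

ay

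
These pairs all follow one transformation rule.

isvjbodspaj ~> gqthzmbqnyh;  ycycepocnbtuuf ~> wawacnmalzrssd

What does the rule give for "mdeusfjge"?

kbcsqdhec

Looking at the pairs, the operation is to shift every letter 2 places backward in the alphabet (wrapping around).
Applying that to "mdeusfjge" gives "kbcsqdhec".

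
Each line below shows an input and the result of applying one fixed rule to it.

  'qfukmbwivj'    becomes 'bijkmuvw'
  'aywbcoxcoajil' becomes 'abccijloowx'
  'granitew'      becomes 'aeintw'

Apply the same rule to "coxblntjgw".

Each output is the input with this applied: delete the first 2 characters, then sort the characters into alphabetical order.
For "coxblntjgw", step one produces "xblntjgw"; step two turns that into "bgjlntwx".

bgjlntwx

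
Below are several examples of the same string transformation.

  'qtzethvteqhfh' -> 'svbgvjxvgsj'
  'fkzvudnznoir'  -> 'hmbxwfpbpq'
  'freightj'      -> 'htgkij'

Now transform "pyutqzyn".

rawvsb

In each case the input is transformed by: shift every letter 2 places forward in the alphabet (wrapping around), then delete the last 2 characters.
On "pyutqzyn" that produces "rawvsb".
(Check on "qtzethvteqhfh": → "svbgvjxvgsjhj" → "svbgvjxvgsj" ✓)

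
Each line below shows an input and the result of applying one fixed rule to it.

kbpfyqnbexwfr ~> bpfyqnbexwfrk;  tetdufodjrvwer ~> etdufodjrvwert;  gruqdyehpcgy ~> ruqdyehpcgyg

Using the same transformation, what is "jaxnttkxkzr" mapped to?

axnttkxkzrj

The pattern: move the first character to the end.
Applying that to "jaxnttkxkzr" gives "axnttkxkzrj".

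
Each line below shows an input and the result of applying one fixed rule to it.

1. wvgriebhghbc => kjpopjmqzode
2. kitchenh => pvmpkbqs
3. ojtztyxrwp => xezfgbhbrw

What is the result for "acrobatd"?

What's happening: reverse the string, then shift every letter 8 places forward in the alphabet (wrapping around).
"acrobatd" → "dtaborca" → "lbijwzki".
(Check on "ojtztyxrwp": → "pwrxytztjo" → "xezfgbhbrw" ✓)

lbijwzki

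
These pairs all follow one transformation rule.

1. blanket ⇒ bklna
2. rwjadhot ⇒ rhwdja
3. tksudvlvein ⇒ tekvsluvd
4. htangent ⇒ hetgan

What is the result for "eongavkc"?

Looking at the pairs, the operation is to delete the last 2 characters, then take characters alternately from the front and the back (1st, last, 2nd, 2nd-last, ...).
"eongavkc" → "eongav" → "evoang".

evoang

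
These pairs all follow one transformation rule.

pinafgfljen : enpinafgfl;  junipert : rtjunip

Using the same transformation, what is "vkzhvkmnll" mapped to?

Looking at the pairs, the operation is to move the last 2 characters to the front (rotate right by 2), then delete the last character.
Applying both steps to "vkzhvkmnll": "llvkzhvkmn", then "llvkzhvkm".

llvkzhvkm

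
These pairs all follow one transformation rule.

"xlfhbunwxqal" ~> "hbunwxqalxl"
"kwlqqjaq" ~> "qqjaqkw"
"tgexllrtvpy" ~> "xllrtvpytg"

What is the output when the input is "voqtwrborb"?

Looking at the pairs, the operation is to move the first 3 characters to the end (rotate left by 3), then delete the last character.
Applying both steps to "voqtwrborb": "twrborbvoq", then "twrborbvo".

twrborbvo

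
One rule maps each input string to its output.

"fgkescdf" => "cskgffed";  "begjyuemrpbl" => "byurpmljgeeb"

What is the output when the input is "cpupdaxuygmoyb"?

ayyxuuppomgdcb

Rule — sort the characters into reverse alphabetical order, then move the last character to the front.
Applying that to "cpupdaxuygmoyb" gives "ayyxuuppomgdcb".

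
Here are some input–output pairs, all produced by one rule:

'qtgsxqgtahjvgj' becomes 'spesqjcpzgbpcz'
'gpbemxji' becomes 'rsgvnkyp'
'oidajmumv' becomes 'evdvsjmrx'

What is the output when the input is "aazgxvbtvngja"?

What's happening: reverse the string, then shift every letter 9 places forward in the alphabet (wrapping around).
Working it through for "aazgxvbtvngja": intermediate "ajgnvtbvxgzaa", final "jspweckegpijj".

jspweckegpijj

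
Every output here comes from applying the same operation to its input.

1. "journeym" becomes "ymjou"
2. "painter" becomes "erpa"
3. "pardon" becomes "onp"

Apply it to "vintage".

gevi

Rule — move the last 2 characters to the front (rotate right by 2), then delete the last 3 characters.
Doing the same to "vintage": "gevi".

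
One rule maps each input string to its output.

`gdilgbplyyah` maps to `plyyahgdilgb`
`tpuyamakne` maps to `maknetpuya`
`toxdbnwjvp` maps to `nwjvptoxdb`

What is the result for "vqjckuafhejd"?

afhejdvqjcku

Each output is the input with this applied: swap the front and back halves of the string.
"vqjckuafhejd" → "afhejdvqjcku".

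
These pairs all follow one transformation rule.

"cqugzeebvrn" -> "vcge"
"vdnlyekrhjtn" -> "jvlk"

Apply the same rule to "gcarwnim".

The transformation: move the last 3 characters to the front (rotate right by 3), then keep one character in every 3, starting at position 1 (positions 1st, 4th, 7th, ...).
Applying both steps to "gcarwnim": "nimgcarw", then "ngr".

ngr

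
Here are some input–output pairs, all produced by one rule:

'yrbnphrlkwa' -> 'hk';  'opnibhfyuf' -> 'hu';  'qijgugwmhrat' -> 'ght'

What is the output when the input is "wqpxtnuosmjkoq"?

Looking at the pairs, the operation is to keep one character in every 3, starting at position 3 (positions 3rd, 6th, 9th, ...), then delete the first character.
On "wqpxtnuosmjkoq": the first step gives "pnsk", and the second then gives "nsk".

nsk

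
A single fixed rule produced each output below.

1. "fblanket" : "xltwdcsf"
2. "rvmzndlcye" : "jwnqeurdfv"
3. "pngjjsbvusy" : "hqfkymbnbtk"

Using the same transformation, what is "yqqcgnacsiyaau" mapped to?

The pattern: take characters alternately from the front and the back (1st, last, 2nd, 2nd-last, ...), then shift every letter 8 places backward in the alphabet (wrapping around).
Starting from "yqqcgnacsiyaau": after the first operation, "yuqaqacyginsac"; after the second, "qmisisuqyafksu".
(Check on "rvmzndlcye": → "revymczlnd" → "jwnqeurdfv" ✓)

qmisisuqyafksu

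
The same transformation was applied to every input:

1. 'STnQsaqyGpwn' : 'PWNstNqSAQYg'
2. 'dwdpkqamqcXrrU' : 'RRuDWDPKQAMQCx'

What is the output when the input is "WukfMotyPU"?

Rule — flip the case of every letter, then move the last 3 characters to the front (rotate right by 3).
Applying that to "WukfMotyPU" gives "YpuwUKFmOT".

YpuwUKFmOT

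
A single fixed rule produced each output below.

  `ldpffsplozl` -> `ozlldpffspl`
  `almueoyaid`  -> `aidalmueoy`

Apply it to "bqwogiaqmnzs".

nzsbqwogiaqm

Each output is the input with this applied: move the last 3 characters to the front (rotate right by 3).
Applying that to "bqwogiaqmnzs" gives "nzsbqwogiaqm".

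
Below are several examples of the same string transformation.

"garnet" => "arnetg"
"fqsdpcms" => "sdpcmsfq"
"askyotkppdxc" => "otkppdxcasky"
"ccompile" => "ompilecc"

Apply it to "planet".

lanetp

In each case the input is transformed by: move the last 2 characters to the front (rotate right by 2), then swap the front and back halves of the string.
On "planet": the first step gives "etplan", and the second then gives "lanetp".
(Check on "garnet": → "etgarn" → "arnetg" ✓)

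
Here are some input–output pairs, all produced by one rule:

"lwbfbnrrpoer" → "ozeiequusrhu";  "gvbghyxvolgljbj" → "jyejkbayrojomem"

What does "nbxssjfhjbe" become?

qeavvmikmeh

In each case the input is transformed by: shift every letter 3 places forward in the alphabet (wrapping around).
So "nbxssjfhjbe" becomes "qeavvmikmeh".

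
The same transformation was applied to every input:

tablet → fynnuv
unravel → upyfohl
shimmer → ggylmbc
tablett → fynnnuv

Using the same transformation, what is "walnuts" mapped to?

honmquf

In each case the input is transformed by: shift every letter 6 places backward in the alphabet (wrapping around), then move the first 3 characters to the end (rotate left by 3).
For "walnuts", step one produces "qufhonm"; step two turns that into "honmquf".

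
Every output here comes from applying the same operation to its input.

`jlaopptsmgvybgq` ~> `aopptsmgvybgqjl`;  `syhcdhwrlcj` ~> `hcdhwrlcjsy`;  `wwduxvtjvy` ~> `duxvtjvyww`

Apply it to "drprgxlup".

What's happening: move the first 2 characters to the end (rotate left by 2).
"drprgxlup" → "prgxlupdr".

prgxlupdr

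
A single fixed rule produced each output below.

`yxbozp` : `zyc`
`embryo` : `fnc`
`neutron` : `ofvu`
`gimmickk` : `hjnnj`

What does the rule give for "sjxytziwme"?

The transformation: shift every letter 1 place forward in the alphabet (wrapping around), then delete the last 3 characters.
Starting from "sjxytziwme": after the first operation, "tkyzuajxnf"; after the second, "tkyzuaj".

tkyzuaj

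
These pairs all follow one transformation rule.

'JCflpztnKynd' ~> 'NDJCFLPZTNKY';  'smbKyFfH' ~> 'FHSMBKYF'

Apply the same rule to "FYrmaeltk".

Looking at the pairs, the operation is to move the last 2 characters to the front (rotate right by 2), then convert every letter to uppercase.
Starting from "FYrmaeltk": after the first operation, "tkFYrmael"; after the second, "TKFYRMAEL".

TKFYRMAEL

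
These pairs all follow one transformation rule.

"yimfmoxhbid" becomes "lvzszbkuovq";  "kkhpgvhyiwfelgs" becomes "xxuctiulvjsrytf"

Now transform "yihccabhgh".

The pattern: shift every letter 13 places forward in the alphabet (wrapping around) — i.e. ROT13.
Applying that to "yihccabhgh" gives "lvuppnoutu".

lvuppnoutu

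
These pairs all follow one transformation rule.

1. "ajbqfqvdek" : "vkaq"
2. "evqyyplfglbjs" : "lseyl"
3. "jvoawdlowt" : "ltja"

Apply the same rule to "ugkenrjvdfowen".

feuej

Each output is the input with this applied: keep one character in every 3, starting at position 1 (positions 1st, 4th, 7th, ...), then move the last 2 characters to the front (rotate right by 2).
Applying that to "ugkenrjvdfowen" gives "feuej".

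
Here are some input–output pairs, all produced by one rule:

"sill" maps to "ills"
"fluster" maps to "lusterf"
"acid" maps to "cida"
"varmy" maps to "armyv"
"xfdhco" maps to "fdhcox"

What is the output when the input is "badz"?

adzb

The rule is to move the first character to the end.
Applying that to "badz" gives "adzb".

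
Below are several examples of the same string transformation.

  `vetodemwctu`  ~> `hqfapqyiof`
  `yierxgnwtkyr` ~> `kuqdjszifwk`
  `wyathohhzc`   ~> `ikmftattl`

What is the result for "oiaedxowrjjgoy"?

In each case the input is transformed by: delete the last character, then shift every letter 12 places forward in the alphabet (wrapping around).
"oiaedxowrjjgoy" → "oiaedxowrjjgo" → "aumqpjaidvvsa".

aumqpjaidvvsa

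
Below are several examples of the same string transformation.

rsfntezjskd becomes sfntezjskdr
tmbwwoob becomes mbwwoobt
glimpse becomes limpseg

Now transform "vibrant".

The pattern: move the first character to the end.
So "vibrant" becomes "ibrantv".

ibrantv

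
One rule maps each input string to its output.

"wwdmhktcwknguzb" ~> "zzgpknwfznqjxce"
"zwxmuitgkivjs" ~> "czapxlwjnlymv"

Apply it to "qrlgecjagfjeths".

What's happening: shift every letter 3 places forward in the alphabet (wrapping around).
Applying that to "qrlgecjagfjeths" gives "tuojhfmdjimhwkv".

tuojhfmdjimhwkv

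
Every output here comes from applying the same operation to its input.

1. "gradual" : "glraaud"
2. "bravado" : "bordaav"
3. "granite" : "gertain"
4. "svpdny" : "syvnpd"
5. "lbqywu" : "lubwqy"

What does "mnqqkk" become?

mknkqq

Each output is the input with this applied: take characters alternately from the front and the back (1st, last, 2nd, 2nd-last, ...).
Doing the same to "mnqqkk": "mknkqq".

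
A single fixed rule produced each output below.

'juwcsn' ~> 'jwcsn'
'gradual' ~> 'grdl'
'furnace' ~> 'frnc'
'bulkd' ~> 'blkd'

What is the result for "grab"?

grb

Each output is the input with this applied: remove every vowel.
"grab" → "grb".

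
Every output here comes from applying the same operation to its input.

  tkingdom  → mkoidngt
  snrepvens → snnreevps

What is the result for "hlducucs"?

slcduuch

Rule — take characters alternately from the front and the back (1st, last, 2nd, 2nd-last, ...), then move the first character to the end.
"hlducucs" → "slcduuch".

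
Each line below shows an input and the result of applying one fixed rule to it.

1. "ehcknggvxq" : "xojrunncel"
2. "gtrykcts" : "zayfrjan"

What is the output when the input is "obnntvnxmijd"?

In each case the input is transformed by: swap the first and last characters, then shift every letter 7 places forward in the alphabet (wrapping around).
Applying both steps to "obnntvnxmijd": "dbnntvnxmijo", then "kiuuacuetpqv".

kiuuacuetpqv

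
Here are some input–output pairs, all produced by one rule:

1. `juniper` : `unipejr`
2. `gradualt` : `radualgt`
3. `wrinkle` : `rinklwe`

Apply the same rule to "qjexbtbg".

jexbtbqg

The pattern: swap the first and last characters, then move the first character to the end.
For "qjexbtbg", step one produces "gjexbtbq"; step two turns that into "jexbtbqg".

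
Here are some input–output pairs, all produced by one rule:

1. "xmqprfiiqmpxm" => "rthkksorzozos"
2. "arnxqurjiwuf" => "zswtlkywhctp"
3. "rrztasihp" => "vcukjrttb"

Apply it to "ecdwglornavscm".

yinqtpcxueogef

The transformation: shift every letter 2 places forward in the alphabet (wrapping around), then move the first 3 characters to the end (rotate left by 3).
Starting from "ecdwglornavscm": after the first operation, "gefyinqtpcxueo"; after the second, "yinqtpcxueogef".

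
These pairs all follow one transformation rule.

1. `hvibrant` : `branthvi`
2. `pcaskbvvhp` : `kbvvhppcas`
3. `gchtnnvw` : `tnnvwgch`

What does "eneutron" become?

The transformation: swap the front and back halves of the string, then move the last character to the front.
"eneutron" → "troneneu" → "utronene".

utronene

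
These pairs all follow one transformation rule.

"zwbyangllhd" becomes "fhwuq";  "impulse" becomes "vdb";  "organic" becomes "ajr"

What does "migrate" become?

rac

The rule is to shift every letter 9 places forward in the alphabet (wrapping around), then keep every other character starting from the second (positions 2nd, 4th, 6th, ...).
For "migrate", step one produces "vrpajcn"; step two turns that into "rac".
(Check on "zwbyangllhd": → "ifkhjwpuuqm" → "fhwuq" ✓)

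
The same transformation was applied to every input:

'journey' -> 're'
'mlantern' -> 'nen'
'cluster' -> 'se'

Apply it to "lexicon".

Looking at the pairs, the operation is to keep every other character starting from the second (positions 2nd, 4th, 6th, ...), then delete the first character.
For "lexicon", step one produces "eio"; step two turns that into "io".

io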